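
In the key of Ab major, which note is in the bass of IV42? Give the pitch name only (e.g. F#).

IV in Ab major has root Db; the chord is Db-F-Ab-C.
The figure 42 means third inversion — the seventh is in the bass.

C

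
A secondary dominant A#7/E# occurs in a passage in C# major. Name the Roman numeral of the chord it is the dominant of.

ii

The chord is a dominant seventh chord on A#.
A dominant resolves down a perfect fifth: A# → D#. In C# major, D# is scale degree 2, i.e. ii.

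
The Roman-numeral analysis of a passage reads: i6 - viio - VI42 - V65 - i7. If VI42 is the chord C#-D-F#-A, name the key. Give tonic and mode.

VI42 is given as C#-D-F#-A — a major seventh chord with root D.
Counting down 5 scale steps from D places the tonic on F#; a major seventh chord on degree 6 is diatonic only in minor.

F# minor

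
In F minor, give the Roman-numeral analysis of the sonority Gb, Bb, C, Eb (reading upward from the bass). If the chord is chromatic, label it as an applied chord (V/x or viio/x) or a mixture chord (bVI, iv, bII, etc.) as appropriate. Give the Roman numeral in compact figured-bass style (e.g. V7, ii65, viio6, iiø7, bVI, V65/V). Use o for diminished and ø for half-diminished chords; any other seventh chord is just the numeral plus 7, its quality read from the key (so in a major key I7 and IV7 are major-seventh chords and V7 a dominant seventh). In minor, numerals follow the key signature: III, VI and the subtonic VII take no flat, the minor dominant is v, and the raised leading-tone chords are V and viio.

viiø43/VI

Stacked in thirds the chord is C-Eb-Gb-Bb: a half-diminished seventh chord on C.
C sits a half step below Db (VI in F minor); a diminished chord there is the applied leading-tone chord of VI.
With Gb in the bass the chord is in second inversion, so the figured bass is 43.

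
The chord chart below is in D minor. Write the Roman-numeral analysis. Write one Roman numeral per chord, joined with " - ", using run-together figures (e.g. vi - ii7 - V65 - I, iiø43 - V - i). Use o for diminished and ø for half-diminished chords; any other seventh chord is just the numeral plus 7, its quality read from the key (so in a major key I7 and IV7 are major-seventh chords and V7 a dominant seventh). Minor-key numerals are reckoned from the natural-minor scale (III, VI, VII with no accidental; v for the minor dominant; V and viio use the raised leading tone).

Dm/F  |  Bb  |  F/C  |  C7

i6 - VI - III64 - VII7

Dm/F has root D, degree 1 in D minor, so i6.
Bb: root Bb is the submediant; major triad there is VI.
F/C: major triad on F = scale degree 3 → III64.
C7 has root C, degree 7 in D minor, so VII7.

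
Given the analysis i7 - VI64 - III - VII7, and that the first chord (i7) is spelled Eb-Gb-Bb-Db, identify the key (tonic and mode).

Eb minor

The anchor chord is a minor seventh chord on Eb, labeled i7.
If Eb is scale degree 1 and the mode makes that degree carry a minor seventh chord, the tonic is Eb and the mode is minor.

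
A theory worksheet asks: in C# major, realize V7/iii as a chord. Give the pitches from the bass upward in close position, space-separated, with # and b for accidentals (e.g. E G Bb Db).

The slash means an applied dominant: we want the dominant of iii. In C# major, iii is E# minor, and its dominant is built on B#.
Building a dominant seventh chord on B# gives B#-D##-F##-A#.

B# D## F## A#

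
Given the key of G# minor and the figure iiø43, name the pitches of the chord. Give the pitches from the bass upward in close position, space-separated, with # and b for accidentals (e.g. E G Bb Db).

E G# A# C#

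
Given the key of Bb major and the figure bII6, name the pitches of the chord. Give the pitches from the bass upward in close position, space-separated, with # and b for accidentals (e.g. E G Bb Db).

Scale degree 2 in Bb major is C; lowering it a half step gives Cb. bII6 is the Neapolitan sixth — a major triad on the lowered second degree, here in its customary first inversion.
So the chord is Cb-Eb-Gb.
With the 6 figure the chord is in first inversion; from the bass Eb upward in close position it reads Eb-Gb-Cb.

Eb Gb Cb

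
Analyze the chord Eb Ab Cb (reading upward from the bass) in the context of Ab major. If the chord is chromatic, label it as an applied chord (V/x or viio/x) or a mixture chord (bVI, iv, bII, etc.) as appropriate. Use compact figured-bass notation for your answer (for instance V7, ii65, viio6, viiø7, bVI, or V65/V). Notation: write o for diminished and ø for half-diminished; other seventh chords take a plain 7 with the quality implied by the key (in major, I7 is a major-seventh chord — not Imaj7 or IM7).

i64

The pitches Ab-Cb-Eb form a minor triad rooted on Ab.
Ab is the first degree of Ab major. This is the minor tonic, borrowed from the parallel minor.
With Eb in the bass the chord is in second inversion, so the figured bass is 64.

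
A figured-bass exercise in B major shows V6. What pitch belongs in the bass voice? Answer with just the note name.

A#

V in B major has root F#; the chord is F#-A#-C#.
The figure 6 means first inversion — the third is in the bass.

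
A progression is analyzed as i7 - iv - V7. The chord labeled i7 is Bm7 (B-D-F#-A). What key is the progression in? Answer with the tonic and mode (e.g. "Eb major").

The chord Bm7 is a minor seventh chord rooted on B; its label is i7.
If B is scale degree 1 and the mode makes that degree carry a minor seventh chord, the tonic is B and the mode is minor.

B minor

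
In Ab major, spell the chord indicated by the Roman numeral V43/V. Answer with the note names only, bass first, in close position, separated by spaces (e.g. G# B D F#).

F Ab Bb D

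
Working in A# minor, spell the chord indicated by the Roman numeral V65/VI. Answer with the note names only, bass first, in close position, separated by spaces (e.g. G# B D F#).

E# G# B C#

The slash means an applied dominant: we want the dominant of VI. In A# minor, VI is F# major, and its dominant is built on C#.
Building a dominant seventh chord on C# gives C#-E#-G#-B.
The figured bass 65 indicates first inversion, placing the third (E#) in the bass: E#-G#-B-C#.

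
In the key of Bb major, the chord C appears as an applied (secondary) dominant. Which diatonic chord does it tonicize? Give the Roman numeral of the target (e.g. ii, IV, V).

The chord is a major triad on C.
A dominant resolves down a perfect fifth: C → F. In Bb major, F is scale degree 5, i.e. V.

V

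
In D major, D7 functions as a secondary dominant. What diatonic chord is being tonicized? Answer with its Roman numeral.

IV

The chord is a dominant seventh chord on D.
A dominant resolves down a perfect fifth: D → G. In D major, G is scale degree 4, i.e. IV.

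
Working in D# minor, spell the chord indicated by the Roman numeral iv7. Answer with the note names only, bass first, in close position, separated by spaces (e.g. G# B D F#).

The numeral's case and figure indicate a minor seventh chord. In D# minor its root, the fourth degree, is G#.
That chord is spelled G#-B-D#-F#.

G# B D# F#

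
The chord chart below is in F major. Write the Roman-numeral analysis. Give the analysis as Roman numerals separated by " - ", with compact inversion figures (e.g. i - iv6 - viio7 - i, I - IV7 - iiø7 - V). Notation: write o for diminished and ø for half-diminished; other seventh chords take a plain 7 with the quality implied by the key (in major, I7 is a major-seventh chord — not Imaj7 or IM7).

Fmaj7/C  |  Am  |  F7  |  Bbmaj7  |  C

I43 - iii - V7/IV - IV7 - V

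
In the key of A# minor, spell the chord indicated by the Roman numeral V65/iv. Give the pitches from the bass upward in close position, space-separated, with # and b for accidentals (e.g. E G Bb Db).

C## E# G# A#

The slash means an applied dominant: we want the dominant of iv. In A# minor, iv is D# minor, and its dominant is built on A#.
Building a dominant seventh chord on A# gives A#-C##-E#-G#.
With the 65 figure the chord is in first inversion; from the bass C## upward in close position it reads C##-E#-G#-A#.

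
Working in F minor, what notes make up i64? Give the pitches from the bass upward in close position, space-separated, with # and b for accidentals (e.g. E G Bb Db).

C F Ab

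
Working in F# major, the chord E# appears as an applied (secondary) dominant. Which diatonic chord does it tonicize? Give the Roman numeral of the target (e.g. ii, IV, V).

The chord is a major triad on E#.
A dominant resolves down a perfect fifth: E# → A#. In F# major, A# is scale degree 3, i.e. iii.

iii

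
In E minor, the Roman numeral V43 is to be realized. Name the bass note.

F#

V in E minor has root B; the chord is B-D#-F#-A.
The figure 43 means second inversion — the fifth is in the bass.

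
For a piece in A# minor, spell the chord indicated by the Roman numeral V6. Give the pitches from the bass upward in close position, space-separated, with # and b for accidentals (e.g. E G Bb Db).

G## B# E#

In A# minor, the fifth degree is E#. The dominant is major (leading tone raised), so V is a major triad.
Stacking thirds from E# gives E#-G##-B#.
The figured bass 6 indicates first inversion, placing the third (G##) in the bass: G##-B#-E#.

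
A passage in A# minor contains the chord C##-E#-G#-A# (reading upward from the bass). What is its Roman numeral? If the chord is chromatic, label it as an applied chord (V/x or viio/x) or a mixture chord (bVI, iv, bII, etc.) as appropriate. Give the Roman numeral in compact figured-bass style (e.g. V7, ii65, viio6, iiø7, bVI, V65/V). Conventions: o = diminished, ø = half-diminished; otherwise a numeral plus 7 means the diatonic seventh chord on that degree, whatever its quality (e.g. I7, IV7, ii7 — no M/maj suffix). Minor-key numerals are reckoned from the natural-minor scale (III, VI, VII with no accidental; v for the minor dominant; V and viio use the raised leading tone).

V65/iv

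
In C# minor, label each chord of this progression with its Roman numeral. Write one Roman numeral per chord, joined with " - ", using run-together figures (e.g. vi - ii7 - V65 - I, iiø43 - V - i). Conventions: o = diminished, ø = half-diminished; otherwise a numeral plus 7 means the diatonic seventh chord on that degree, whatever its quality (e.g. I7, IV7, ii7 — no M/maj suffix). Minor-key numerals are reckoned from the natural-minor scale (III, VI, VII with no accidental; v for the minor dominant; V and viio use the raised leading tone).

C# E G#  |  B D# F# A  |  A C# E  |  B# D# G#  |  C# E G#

i - VII7 - VI - V6 - i

C#-E-G#: root C# is the tonic; minor triad there is i.
B-D#-F#-A: root B is the subtonic; dominant seventh chord there is VII7.
A-C#-E: major triad on A = scale degree 6 → VI.
B#-D#-G#: root G# is the dominant; major triad there is V6.
C#-E-G#: root C# is the tonic; minor triad there is i.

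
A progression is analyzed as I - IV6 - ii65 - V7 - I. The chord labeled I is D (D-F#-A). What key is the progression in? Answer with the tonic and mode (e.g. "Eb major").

The anchor chord is a major triad on D, labeled I.
If D is scale degree 1 and the mode makes that degree carry a major triad, the tonic is D and the mode is major.

D major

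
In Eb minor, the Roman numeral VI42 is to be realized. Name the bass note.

VI in Eb minor has root Cb; the chord is Cb-Eb-Gb-Bb.
The figure 42 means third inversion — the seventh is in the bass.

Bb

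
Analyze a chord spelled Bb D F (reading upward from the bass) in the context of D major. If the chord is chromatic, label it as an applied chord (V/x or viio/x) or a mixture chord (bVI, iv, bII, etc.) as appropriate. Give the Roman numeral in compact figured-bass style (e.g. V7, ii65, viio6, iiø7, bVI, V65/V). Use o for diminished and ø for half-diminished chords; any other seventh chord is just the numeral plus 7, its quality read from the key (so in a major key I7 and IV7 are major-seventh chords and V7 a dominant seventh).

bVI

The pitches Bb-D-F form a major triad rooted on Bb.
Bb is the lowered sixth degree of D major (diatonic 6 would be B). This is a major triad on the lowered sixth degree, borrowed from the parallel minor.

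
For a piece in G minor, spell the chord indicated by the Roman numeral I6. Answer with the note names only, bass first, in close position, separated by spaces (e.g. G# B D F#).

B D G

Scale degree 1 in G minor is G; here the chord built on it is altered to a major triad. I6 is the major tonic (Picardy third), borrowed from the parallel major.
So the chord is G-B-D, a major triad.
The figured bass 6 indicates first inversion, placing the third (B) in the bass: B-D-G.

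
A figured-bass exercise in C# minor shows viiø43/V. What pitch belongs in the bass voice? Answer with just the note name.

The applied chord viiø43/V is rooted on F##: F##-A#-C#-E#.
The figure 43 means second inversion — the fifth is in the bass.

C#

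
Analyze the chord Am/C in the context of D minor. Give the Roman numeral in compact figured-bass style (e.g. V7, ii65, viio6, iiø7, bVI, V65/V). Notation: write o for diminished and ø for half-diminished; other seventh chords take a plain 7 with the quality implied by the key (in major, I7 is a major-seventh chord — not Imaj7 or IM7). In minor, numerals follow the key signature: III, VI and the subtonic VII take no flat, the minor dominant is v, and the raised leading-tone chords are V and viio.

v6

The pitches A-C-E form a minor triad rooted on A.
In D minor, A is the dominant; the diatonic minor triad there is v.
With C in the bass the chord is in first inversion, so the figured bass is 6.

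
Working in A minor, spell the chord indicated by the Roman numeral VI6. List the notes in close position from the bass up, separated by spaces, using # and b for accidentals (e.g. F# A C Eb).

In A minor, the submediant is F, and the diatonic chord built there is a major triad.
That chord is spelled F-A-C.
The figured bass 6 indicates first inversion, placing the third (A) in the bass: A-C-F.

A C F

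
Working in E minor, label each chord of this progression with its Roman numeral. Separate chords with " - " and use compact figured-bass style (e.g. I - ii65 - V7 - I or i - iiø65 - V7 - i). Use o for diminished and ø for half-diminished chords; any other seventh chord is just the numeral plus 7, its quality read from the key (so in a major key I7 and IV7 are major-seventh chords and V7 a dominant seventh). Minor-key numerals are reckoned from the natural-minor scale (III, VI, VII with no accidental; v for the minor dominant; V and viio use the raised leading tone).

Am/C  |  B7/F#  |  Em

Am/C has root A, degree 4 in E minor, so iv6.
B7/F#: root B is the dominant; dominant seventh chord there is V43.
Em: minor triad on E = scale degree 1 → i.

iv6 - V43 - i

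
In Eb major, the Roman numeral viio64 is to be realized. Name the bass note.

viio in Eb major has root D; the chord is D-F-Ab.
The figure 64 means second inversion — the fifth is in the bass.

Ab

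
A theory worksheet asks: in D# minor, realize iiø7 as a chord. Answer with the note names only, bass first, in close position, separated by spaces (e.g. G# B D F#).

E# G# B D#

The numeral's case and figure indicate a half-diminished seventh chord. In D# minor its root, scale degree 2, is E#.
That chord is spelled E#-G#-B-D#.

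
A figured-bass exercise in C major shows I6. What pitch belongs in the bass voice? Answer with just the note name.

E

I in C major has root C; the chord is C-E-G.
The figure 6 means first inversion — the third is in the bass.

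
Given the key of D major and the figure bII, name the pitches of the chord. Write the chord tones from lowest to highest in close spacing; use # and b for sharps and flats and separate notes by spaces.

Eb G Bb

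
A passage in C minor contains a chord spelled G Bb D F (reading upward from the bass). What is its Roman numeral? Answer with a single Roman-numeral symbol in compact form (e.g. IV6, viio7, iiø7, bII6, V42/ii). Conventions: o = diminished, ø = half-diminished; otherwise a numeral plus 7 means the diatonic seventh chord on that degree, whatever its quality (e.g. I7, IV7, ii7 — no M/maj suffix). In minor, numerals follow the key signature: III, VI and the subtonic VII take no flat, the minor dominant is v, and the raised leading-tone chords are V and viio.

v7

Stacked in thirds the chord is G-Bb-D-F: a minor seventh chord on G.
In C minor, G is the dominant; the diatonic minor seventh chord there is v7.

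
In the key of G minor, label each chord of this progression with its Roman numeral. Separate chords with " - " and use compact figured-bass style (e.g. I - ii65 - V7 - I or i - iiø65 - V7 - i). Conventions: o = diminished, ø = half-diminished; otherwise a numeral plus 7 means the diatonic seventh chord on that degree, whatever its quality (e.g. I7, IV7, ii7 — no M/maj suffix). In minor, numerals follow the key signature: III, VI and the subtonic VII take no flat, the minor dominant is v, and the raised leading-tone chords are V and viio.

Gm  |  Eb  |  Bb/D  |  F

i - VI - III6 - VII

Gm: root G is the tonic; minor triad there is i.
Eb: major triad on Eb = scale degree 6 → VI.
Bb/D: root Bb is the mediant; major triad there is III6.
F has root F, degree 7 in G minor, so VII.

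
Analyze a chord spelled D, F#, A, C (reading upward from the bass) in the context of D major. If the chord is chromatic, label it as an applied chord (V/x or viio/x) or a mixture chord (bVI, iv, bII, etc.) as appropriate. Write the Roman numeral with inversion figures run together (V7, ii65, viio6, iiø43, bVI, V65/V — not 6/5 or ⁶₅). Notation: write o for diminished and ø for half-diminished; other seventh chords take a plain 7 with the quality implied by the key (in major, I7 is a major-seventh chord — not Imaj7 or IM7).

V7/IV

The pitches D-F#-A-C form a dominant seventh chord rooted on D.
D is not a diatonic chord root with this quality in D major, but it lies a perfect fifth above G (IV), so the chord functions as an applied dominant of IV.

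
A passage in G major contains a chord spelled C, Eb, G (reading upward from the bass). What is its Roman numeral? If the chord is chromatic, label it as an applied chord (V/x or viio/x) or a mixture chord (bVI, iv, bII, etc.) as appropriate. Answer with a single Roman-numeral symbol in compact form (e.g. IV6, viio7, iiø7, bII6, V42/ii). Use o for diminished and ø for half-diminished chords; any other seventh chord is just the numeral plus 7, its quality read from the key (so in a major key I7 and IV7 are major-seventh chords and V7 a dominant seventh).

iv

Stacked in thirds the chord is C-Eb-G: a minor triad on C.
C is the fourth degree of G major. This is the minor subdominant, borrowed from the parallel minor.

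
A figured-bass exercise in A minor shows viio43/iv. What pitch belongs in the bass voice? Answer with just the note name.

The applied chord viio43/iv is rooted on C#: C#-E-G-Bb.
The figure 43 means second inversion — the fifth is in the bass.

G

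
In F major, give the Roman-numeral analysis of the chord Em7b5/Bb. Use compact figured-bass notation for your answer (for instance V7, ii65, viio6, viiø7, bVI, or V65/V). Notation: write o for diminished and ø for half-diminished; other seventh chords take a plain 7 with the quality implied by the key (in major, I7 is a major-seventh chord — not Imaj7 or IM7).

The pitches E-G-Bb-D form a half-diminished seventh chord rooted on E.
E is scale degree 7 in F major, and a half-diminished seventh chord on that degree is written viiø7.
With Bb in the bass the chord is in second inversion, so the figured bass is 43.

viiø43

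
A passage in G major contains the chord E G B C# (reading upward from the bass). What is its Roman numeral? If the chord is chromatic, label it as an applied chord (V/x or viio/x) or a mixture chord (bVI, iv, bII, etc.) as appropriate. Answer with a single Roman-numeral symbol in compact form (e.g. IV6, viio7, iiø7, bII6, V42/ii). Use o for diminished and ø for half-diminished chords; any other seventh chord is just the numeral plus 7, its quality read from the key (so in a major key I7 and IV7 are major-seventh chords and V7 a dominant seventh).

Stacked in thirds the chord is C#-E-G-B: a half-diminished seventh chord on C#.
C# sits a half step below D (V in G major); a diminished chord there is the applied leading-tone chord of V.
With E in the bass the chord is in first inversion, so the figured bass is 65.

viiø65/V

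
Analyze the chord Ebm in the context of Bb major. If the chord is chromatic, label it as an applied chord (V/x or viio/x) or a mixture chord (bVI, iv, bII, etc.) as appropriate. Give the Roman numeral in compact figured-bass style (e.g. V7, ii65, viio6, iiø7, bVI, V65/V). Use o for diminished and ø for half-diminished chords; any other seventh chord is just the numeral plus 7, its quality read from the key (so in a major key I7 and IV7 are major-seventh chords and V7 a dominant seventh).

iv

The pitches Eb-Gb-Bb form a minor triad rooted on Eb.
Eb is the fourth degree of Bb major. This is the minor subdominant, borrowed from the parallel minor.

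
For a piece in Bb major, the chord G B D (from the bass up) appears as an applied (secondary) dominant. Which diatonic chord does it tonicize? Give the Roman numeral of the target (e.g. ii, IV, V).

ii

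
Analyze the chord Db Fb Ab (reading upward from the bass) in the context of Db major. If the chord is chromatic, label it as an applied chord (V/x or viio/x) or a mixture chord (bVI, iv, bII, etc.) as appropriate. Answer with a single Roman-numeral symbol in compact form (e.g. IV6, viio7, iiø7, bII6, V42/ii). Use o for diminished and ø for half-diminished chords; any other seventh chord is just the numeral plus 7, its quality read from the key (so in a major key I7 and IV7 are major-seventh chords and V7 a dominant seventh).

i

The pitches Db-Fb-Ab form a minor triad rooted on Db.
Db is the first degree of Db major. This is the minor tonic, borrowed from the parallel minor.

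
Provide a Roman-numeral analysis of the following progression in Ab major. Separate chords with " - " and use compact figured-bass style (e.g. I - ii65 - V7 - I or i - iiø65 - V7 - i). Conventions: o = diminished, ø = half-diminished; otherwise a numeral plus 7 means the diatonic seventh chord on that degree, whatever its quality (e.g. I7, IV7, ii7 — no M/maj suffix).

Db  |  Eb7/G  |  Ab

Db: root Db is the subdominant; major triad there is IV.
Eb7/G: dominant seventh chord on Eb = scale degree 5 → V65.
Ab: major triad on Ab = scale degree 1 → I.

IV - V65 - I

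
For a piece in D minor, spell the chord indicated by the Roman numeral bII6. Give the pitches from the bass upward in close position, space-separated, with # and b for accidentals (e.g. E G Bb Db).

Scale degree 2 in D minor is E; lowering it a half step gives Eb. bII6 is the Neapolitan sixth — a major triad on the lowered second degree, here in its customary first inversion.
So the chord is Eb-G-Bb.
The figured bass 6 indicates first inversion, placing the third (G) in the bass: G-Bb-Eb.

G Bb Eb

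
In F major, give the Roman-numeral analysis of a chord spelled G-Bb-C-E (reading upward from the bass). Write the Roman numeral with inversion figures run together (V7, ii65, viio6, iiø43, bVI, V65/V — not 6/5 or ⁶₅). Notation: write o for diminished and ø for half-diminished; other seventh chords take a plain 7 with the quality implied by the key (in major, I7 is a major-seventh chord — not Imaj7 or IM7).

V43

The pitches C-E-G-Bb form a dominant seventh chord rooted on C.
C is scale degree 5 in F major, and a dominant seventh chord on that degree is written V7.
With G in the bass the chord is in second inversion, so the figured bass is 43.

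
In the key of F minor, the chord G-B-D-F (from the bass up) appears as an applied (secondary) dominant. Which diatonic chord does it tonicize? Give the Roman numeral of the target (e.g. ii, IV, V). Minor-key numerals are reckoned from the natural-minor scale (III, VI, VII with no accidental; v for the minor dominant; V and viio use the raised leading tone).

V

The chord is a dominant seventh chord on G.
A dominant resolves down a perfect fifth: G → C. In F minor, C is scale degree 5, i.e. V.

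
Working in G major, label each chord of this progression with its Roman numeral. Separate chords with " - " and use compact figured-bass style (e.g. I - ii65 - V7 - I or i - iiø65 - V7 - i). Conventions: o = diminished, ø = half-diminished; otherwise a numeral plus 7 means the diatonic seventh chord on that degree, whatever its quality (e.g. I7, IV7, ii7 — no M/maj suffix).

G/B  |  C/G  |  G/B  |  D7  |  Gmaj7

I6 - IV64 - I6 - V7 - I7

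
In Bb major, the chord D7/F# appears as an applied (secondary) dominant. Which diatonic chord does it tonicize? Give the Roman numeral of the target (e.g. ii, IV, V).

The chord is a dominant seventh chord on D.
A dominant resolves down a perfect fifth: D → G. In Bb major, G is scale degree 6, i.e. vi.

vi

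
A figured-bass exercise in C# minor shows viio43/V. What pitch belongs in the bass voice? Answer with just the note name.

C#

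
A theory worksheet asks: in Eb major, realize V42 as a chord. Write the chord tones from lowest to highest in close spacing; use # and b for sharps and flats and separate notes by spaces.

Ab Bb D F

The numeral's case and figure indicate a dominant seventh chord. In Eb major its root, the fifth degree, is Bb.
That chord is spelled Bb-D-F-Ab.
The figured bass 42 indicates third inversion, placing the seventh (Ab) in the bass: Ab-Bb-D-F.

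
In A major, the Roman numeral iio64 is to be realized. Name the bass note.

iio in A major has root B; the chord is B-D-F.
The figure 64 means second inversion — the fifth is in the bass.

F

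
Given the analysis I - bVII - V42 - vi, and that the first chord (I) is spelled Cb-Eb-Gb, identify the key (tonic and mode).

The anchor chord is a major triad on Cb, labeled I.
If Cb is scale degree 1 and the mode makes that degree carry a major triad, the tonic is Cb and the mode is major.

Cb major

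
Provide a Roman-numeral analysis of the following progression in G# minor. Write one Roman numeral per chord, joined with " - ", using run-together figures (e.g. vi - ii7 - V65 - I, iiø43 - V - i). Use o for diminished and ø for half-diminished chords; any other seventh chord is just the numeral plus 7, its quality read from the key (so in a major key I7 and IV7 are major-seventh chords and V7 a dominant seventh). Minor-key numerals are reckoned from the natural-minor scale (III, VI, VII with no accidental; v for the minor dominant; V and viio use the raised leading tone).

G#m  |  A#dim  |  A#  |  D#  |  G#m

G#m: minor triad on G# = scale degree 1 → i.
A#dim: root A# is the supertonic; diminished triad there is iio.
A#: a major triad on A#, the applied dominant of V → V/V.
D#: major triad on D# = scale degree 5 → V.
G#m has root G#, degree 1 in G# minor, so i.

i - iio - V/V - V - i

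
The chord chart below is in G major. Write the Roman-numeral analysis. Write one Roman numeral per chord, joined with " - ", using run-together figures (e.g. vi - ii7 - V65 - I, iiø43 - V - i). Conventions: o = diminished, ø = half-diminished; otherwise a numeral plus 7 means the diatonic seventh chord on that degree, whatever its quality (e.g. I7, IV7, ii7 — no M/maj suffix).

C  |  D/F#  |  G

IV - V6 - I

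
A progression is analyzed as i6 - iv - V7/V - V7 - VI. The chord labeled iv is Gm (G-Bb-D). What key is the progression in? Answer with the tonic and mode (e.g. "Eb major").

D minor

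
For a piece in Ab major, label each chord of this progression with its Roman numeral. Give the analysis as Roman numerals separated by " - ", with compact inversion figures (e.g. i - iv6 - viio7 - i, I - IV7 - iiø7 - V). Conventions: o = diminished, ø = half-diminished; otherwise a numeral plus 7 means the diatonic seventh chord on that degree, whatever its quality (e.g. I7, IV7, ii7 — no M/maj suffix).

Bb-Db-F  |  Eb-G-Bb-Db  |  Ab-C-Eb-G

ii - V7 - I7

Bb-Db-F: root Bb is the supertonic; minor triad there is ii.
Eb-G-Bb-Db has root Eb, degree 5 in Ab major, so V7.
Ab-C-Eb-G has root Ab, degree 1 in Ab major, so I7.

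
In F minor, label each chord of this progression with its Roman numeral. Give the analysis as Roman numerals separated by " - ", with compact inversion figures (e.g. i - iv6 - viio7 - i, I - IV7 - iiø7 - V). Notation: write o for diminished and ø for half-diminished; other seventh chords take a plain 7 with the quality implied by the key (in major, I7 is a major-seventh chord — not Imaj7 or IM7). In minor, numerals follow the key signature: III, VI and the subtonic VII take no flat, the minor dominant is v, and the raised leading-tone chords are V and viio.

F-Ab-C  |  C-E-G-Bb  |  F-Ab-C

F-Ab-C: root F is the tonic; minor triad there is i.
C-E-G-Bb has root C, degree 5 in F minor, so V7.
F-Ab-C: root F is the tonic; minor triad there is i.

i - V7 - i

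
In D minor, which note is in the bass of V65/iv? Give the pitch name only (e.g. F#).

F#

The applied chord V65/iv is rooted on D: D-F#-A-C.
The figure 65 means first inversion — the third is in the bass.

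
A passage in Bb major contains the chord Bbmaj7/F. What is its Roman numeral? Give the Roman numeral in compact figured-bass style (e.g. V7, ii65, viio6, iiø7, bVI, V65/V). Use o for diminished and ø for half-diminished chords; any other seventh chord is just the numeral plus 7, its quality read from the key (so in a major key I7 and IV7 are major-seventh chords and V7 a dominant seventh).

I43

Stacked in thirds the chord is Bb-D-F-A: a major seventh chord on Bb.
Bb is scale degree 1 in Bb major, and a major seventh chord on that degree is written I7.
With F in the bass the chord is in second inversion, so the figured bass is 43.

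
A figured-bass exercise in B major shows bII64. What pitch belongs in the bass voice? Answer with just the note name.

G

bII in B major has root C; the chord is C-E-G.
The figure 64 means second inversion — the fifth is in the bass.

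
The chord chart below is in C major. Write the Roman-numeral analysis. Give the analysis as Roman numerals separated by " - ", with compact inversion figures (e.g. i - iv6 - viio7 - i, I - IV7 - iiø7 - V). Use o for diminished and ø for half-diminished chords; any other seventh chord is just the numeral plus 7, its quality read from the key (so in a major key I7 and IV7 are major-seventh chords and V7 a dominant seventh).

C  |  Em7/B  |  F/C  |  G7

I - iii43 - IV64 - V7

C has root C, degree 1 in C major, so I.
Em7/B: minor seventh chord on E = scale degree 3 → iii43.
F/C: root F is the subdominant; major triad there is IV64.
G7: root G is the dominant; dominant seventh chord there is V7.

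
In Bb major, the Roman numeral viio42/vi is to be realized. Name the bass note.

Eb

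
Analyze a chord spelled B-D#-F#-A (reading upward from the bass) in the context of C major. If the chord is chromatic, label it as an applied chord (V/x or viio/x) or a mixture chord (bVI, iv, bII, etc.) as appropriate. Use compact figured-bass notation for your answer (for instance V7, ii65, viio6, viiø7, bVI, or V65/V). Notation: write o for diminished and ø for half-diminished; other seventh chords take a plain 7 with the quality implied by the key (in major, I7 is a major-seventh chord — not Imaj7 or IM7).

V7/iii

Stacked in thirds the chord is B-D#-F#-A: a dominant seventh chord on B.
B is not a diatonic chord root with this quality in C major, but it lies a perfect fifth above E (iii), so the chord functions as an applied dominant of iii.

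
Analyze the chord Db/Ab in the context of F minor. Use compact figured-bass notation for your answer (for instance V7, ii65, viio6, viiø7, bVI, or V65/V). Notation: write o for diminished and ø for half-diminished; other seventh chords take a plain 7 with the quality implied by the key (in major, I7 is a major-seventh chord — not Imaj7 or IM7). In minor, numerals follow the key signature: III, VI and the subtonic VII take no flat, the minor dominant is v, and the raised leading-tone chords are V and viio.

Stacked in thirds the chord is Db-F-Ab: a major triad on Db.
Db is scale degree 6 in F minor, and a major triad on that degree is written VI.
With Ab in the bass the chord is in second inversion, so the figured bass is 64.

VI64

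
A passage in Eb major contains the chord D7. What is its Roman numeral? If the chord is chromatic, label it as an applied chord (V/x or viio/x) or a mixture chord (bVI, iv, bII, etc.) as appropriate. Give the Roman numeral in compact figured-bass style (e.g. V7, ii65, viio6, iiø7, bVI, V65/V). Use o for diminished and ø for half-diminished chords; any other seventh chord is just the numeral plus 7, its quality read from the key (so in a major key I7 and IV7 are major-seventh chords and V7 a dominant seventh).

V7/iii

Stacked in thirds the chord is D-F#-A-C: a dominant seventh chord on D.
D is not a diatonic chord root with this quality in Eb major, but it lies a perfect fifth above G (iii), so the chord functions as an applied dominant of iii.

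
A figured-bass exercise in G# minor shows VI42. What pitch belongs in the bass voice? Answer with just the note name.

D#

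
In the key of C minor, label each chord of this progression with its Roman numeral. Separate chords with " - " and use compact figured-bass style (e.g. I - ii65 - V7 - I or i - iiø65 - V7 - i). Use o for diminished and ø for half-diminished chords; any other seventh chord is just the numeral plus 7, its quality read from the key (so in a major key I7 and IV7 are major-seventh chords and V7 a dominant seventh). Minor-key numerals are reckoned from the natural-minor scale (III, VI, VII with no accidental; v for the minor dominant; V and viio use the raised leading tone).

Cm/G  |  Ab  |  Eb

i64 - VI - III

Cm/G has root C, degree 1 in C minor, so i64.
Ab has root Ab, degree 6 in C minor, so VI.
Eb: root Eb is the mediant; major triad there is III.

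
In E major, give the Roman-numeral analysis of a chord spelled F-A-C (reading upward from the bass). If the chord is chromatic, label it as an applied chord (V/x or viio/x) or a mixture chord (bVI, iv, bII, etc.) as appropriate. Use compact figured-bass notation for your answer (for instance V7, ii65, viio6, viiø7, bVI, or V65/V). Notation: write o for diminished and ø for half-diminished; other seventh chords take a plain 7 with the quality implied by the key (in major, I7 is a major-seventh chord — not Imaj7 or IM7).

bII

Stacked in thirds the chord is F-A-C: a major triad on F.
F is the lowered second degree of E major (diatonic 2 would be F#). This is the Neapolitan chord — a major triad on the lowered second degree.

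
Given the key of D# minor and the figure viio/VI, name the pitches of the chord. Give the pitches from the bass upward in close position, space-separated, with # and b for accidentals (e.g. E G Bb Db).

viio/VI is a secondary leading-tone chord. The target VI is B in D# minor; the applied chord is rooted a semitone below, on A#.
Building a diminished triad on A# gives A#-C#-E.

A# C# E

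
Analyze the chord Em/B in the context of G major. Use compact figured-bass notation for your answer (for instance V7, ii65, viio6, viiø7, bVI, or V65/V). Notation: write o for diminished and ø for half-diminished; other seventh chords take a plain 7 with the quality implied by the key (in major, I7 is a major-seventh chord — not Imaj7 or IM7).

vi64

The pitches E-G-B form a minor triad rooted on E.
In G major, E is the submediant; the diatonic minor triad there is vi.
With B in the bass the chord is in second inversion, so the figured bass is 64.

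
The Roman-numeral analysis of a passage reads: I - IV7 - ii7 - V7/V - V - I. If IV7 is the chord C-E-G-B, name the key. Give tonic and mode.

G major

IV7 is given as C-E-G-B — a major seventh chord with root C.
Counting down 3 scale steps from C places the tonic on G; a major seventh chord on degree 4 is diatonic only in major.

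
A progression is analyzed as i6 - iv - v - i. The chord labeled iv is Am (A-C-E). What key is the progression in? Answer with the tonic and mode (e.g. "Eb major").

E minor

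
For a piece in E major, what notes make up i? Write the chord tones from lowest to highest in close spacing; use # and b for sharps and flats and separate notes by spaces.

i is the minor tonic, borrowed from the parallel minor. In E major that root is E.
So the chord is E-G-B, a minor triad.

E G B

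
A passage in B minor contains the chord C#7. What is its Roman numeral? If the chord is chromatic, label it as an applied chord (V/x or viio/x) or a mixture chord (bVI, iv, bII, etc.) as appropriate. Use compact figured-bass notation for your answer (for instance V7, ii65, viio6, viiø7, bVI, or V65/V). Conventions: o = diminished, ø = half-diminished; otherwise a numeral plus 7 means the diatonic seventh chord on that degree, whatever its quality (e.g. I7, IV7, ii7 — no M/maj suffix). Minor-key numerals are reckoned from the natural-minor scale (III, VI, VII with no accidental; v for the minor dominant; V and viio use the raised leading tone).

Stacked in thirds the chord is C#-E#-G#-B: a dominant seventh chord on C#.
C# is not a diatonic chord root with this quality in B minor, but it lies a perfect fifth above F# (V), so the chord functions as an applied dominant of V.

V7/V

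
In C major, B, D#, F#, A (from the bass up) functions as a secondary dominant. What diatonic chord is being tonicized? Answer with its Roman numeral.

iii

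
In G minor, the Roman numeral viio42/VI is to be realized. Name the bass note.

The applied chord viio42/VI is rooted on D: D-F-Ab-Cb.
The figure 42 means third inversion — the seventh is in the bass.

Cb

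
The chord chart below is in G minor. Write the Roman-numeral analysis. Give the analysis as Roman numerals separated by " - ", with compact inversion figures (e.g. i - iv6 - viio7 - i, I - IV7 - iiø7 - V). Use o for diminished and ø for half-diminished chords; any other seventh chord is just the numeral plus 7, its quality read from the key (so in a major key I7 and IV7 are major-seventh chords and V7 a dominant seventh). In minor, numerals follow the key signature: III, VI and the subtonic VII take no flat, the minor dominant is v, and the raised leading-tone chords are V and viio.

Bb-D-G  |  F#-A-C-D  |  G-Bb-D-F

i6 - V65 - i7

Bb-D-G has root G, degree 1 in G minor, so i6.
F#-A-C-D has root D, degree 5 in G minor, so V65.
G-Bb-D-F: root G is the tonic; minor seventh chord there is i7.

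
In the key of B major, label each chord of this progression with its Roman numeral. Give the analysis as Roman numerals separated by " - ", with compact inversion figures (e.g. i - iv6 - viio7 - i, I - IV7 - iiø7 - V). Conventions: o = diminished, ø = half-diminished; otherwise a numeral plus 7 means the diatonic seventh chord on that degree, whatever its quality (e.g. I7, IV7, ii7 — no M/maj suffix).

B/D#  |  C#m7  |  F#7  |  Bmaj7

B/D#: root B is the tonic; major triad there is I6.
C#m7: root C# is the supertonic; minor seventh chord there is ii7.
F#7 has root F#, degree 5 in B major, so V7.
Bmaj7: major seventh chord on B = scale degree 1 → I7.

I6 - ii7 - V7 - I7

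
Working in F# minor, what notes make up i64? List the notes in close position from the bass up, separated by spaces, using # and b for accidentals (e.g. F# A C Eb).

C# F# A

The numeral's case and figure indicate a minor triad. In F# minor its root, the tonic, is F#.
Stacking thirds from F# gives F#-A-C#.
The figured bass 64 indicates second inversion, placing the fifth (C#) in the bass: C#-F#-A.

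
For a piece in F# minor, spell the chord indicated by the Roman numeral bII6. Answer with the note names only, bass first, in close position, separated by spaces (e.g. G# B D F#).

B D G

Scale degree 2 in F# minor is G#; lowering it a half step gives G. bII6 is the Neapolitan sixth — a major triad on the lowered second degree, here in its customary first inversion.
So the chord is G-B-D.
The figured bass 6 indicates first inversion, placing the third (B) in the bass: B-D-G.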